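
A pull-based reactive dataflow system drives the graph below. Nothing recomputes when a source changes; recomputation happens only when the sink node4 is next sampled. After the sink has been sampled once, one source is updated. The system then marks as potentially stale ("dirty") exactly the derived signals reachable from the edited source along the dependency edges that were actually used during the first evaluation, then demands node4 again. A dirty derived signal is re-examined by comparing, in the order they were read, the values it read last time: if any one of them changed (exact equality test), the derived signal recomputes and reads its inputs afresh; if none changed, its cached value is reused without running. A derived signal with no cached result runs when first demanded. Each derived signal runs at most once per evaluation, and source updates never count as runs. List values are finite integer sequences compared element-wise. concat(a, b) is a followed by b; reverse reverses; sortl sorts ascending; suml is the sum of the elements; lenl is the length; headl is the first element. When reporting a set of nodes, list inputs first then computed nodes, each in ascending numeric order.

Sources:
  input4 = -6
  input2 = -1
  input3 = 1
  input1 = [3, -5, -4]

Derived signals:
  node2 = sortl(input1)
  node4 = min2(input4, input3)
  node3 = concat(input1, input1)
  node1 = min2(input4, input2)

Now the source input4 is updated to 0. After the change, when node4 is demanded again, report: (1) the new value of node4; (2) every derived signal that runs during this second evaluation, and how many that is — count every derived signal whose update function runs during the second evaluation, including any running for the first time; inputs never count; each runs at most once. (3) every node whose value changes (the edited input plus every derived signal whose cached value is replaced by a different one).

New value of node4: 0.
Derived signals that run: node4 — 1 in total.
Values that change: input4, node4.

First evaluation (everything demanded from the output):
  node4 = min2(-6, 1) = -6

Propagation after the edit:
  node4: runs — input4 -6->0; result 0.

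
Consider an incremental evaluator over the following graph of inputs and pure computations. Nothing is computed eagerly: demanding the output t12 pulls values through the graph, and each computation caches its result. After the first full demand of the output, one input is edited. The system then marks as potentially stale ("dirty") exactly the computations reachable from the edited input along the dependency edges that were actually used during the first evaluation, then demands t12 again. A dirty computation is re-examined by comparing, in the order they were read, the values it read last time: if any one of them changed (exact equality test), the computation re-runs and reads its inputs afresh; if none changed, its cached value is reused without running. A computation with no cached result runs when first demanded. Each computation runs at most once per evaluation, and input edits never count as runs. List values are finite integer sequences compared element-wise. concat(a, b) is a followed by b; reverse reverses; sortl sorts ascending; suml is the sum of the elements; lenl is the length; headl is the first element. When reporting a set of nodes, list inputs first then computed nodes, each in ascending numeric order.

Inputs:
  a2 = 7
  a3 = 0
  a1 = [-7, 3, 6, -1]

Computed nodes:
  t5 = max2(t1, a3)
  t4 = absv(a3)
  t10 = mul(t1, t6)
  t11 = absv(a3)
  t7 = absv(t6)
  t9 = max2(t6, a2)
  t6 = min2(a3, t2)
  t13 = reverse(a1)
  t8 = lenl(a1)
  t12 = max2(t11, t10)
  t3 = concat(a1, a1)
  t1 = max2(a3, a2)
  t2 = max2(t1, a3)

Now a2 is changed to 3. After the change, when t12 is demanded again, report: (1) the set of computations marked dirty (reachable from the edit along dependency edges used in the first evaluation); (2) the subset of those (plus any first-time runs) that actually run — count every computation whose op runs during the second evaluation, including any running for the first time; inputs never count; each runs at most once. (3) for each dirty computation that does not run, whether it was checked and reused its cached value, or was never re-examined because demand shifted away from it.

Dirty set: t1, t2, t6, t10, t12.
Run set: t1, t2, t6, t10 (4 run).
Re-examined without running (cache reused): t12.
The important point: at t12 every value read last time is unchanged, so the dirty flag clears without a run.

Initial pass — values computed on the first demand:
  t1 = max2(0, 7) = 7
  t2 = max2(7, 0) = 7
  t6 = min2(0, 7) = 0
  t10 = mul(7, 0) = 0
  t11 = absv(0) = 0
  t12 = max2(0, 0) = 0

Second demand — change propagation:
  t1: re-runs because a2 7->3; new result 3.
  t2: re-runs because t1 7->3; new result 3.
  t6: re-runs because t2 7->3; new result 0 (unchanged).
  t10: re-runs because t1 7->3; new result 0 (unchanged).
  t12: re-examined; everything it read last time is the same (t11 unchanged, t10 unchanged) — cache 0 kept, no run.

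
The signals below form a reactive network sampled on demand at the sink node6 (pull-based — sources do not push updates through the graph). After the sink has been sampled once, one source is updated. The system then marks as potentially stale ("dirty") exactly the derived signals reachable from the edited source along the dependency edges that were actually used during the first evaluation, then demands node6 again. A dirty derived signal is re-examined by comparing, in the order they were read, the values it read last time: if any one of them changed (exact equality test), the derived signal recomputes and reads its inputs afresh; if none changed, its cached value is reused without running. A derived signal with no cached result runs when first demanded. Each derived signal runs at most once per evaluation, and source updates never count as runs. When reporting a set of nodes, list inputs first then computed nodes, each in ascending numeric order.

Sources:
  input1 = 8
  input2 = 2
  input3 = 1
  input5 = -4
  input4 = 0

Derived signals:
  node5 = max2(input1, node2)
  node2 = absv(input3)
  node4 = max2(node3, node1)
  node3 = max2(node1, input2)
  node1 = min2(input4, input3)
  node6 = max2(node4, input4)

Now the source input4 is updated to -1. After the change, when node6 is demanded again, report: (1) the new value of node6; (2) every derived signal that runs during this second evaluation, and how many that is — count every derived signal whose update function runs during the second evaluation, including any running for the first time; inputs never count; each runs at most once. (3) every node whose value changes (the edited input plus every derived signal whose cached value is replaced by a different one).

Initial pass — values computed on the first demand:
  node1 = min2(0, 1) = 0
  node3 = max2(0, 2) = 2
  node4 = max2(2, 0) = 2
  node6 = max2(2, 0) = 2

Second demand — change propagation:
  node1: re-runs because input4 0->-1; new result -1.
  node3: re-runs because node1 0->-1; new result 2 (unchanged).
  node4: re-runs because node1 0->-1; new result 2 (unchanged).
  node6: re-runs because input4 0->-1; new result 2 (unchanged).

node6 now evaluates to 2.
Run set: node1, node3, node4, node6 (4 run).
Changed values: input4, node1.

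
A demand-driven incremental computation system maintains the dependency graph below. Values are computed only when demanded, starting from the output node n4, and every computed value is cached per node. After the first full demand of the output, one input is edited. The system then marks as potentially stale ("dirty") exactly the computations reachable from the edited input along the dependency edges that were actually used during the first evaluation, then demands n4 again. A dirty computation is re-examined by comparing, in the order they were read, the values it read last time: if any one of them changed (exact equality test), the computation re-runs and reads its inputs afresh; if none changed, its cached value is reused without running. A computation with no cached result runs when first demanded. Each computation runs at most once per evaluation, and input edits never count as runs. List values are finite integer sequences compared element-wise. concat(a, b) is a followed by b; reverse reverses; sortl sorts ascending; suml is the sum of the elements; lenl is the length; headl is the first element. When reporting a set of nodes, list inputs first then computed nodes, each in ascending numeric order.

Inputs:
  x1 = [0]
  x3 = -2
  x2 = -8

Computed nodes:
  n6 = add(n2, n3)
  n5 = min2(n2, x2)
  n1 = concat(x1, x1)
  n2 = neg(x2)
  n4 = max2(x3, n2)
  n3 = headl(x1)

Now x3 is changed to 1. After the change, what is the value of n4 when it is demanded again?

New value of n4: 8.

First evaluation (everything demanded from the output):
  n2 = neg(-8) = 8
  n4 = max2(-2, 8) = 8

Propagation after the edit:
  n4: runs — x3 -2->1; result 8 (same value as before).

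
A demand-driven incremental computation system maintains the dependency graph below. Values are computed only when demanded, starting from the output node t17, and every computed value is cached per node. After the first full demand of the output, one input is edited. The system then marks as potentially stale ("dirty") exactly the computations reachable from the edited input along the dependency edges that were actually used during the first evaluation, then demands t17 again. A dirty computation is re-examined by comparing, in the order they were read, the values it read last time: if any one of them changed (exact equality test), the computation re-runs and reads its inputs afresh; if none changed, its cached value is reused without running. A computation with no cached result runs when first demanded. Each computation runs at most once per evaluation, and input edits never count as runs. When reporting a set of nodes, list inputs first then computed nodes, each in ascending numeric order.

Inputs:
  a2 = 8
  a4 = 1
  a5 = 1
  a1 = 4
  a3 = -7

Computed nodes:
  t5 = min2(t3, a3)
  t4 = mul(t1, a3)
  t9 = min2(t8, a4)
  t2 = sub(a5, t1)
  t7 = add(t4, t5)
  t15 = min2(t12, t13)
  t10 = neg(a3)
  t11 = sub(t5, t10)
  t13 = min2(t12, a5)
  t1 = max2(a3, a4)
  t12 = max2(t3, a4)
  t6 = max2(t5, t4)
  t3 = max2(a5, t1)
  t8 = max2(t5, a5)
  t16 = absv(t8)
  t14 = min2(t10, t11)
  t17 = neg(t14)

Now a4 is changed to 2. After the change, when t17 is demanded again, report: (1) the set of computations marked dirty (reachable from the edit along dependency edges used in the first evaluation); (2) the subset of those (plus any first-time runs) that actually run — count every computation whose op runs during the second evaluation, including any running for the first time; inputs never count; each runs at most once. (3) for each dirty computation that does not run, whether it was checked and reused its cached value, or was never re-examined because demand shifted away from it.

Marked dirty: t1, t3, t5, t11, t14, t17.
Computations that run: t1, t3, t5 — 3 in total.
Checked but reused from cache: t11, t14, t17.
Key observation: the change is absorbed at t5 — it re-runs but produces the same value, and the output's value is unchanged.

First evaluation (everything demanded from the output):
  t1 = max2(-7, 1) = 1
  t3 = max2(1, 1) = 1
  t5 = min2(1, -7) = -7
  t10 = neg(-7) = 7
  t11 = sub(-7, 7) = -14
  t14 = min2(7, -14) = -14
  t17 = neg(-14) = 14

Propagation after the edit:
  t1: runs — a4 1->2; result 2.
  t3: runs — t1 1->2; result 2.
  t5: runs — t3 1->2; result -7 (same value as before).
  t11: checked — values it read are unchanged (t5 unchanged, t10 unchanged); reused cached -14 without running.
  t14: checked — values it read are unchanged (t10 unchanged, t11 unchanged); reused cached -14 without running.
  t17: checked — values it read are unchanged (t14 unchanged); reused cached 14 without running.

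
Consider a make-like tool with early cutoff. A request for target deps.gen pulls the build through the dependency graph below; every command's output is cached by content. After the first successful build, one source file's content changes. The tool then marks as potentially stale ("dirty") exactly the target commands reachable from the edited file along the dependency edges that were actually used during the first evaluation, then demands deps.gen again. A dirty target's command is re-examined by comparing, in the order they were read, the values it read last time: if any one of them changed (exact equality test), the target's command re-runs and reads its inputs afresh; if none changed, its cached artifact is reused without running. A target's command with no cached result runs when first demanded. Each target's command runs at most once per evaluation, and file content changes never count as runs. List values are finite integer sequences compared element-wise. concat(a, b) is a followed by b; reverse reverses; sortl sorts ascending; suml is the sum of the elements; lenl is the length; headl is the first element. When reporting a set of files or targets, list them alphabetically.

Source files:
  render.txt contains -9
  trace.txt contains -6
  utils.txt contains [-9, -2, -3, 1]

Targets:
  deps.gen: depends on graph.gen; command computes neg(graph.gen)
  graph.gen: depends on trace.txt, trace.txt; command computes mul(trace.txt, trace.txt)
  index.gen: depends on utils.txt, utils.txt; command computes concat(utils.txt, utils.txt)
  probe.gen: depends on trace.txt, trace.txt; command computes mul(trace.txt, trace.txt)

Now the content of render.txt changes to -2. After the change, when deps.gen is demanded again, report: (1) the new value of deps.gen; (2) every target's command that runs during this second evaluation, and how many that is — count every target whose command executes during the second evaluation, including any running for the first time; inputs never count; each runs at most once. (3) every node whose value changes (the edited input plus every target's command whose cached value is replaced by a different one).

First demand of the output computes:
  graph.gen = mul(-6, -6) = 36
  deps.gen = neg(36) = -36

After the edit, cleaning proceeds:
  no node depends on render.txt at all; the second demand re-runs nothing.

Note the shortcut — nothing in the graph depends on render.txt at all, so no recomputation happens.

Demanding deps.gen again yields -36.
0 target commands run: none.
The nodes whose values change: render.txt.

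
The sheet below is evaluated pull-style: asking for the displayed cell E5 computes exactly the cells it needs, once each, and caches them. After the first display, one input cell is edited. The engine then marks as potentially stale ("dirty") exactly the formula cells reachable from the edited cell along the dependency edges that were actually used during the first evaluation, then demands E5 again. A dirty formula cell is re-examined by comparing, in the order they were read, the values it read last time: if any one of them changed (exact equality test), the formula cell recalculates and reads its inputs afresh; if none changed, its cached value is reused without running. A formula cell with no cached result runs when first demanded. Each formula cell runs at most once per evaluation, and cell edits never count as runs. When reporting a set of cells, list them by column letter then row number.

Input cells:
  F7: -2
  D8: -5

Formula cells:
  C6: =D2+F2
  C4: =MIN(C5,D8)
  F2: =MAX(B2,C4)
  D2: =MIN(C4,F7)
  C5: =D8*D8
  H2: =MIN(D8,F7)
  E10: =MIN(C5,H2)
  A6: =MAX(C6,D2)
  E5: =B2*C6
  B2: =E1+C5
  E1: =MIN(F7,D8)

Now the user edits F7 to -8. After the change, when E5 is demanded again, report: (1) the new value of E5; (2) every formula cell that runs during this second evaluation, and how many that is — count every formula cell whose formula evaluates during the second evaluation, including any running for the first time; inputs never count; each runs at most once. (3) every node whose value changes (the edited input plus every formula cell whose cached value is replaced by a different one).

First demand of the output computes:
  C5 = -5 * -5 = 25
  C4 = MIN(25, -5) = -5
  D2 = MIN(-5, -2) = -5
  E1 = MIN(-2, -5) = -5
  B2 = -5 + 25 = 20
  F2 = MAX(20, -5) = 20
  C6 = -5 + 20 = 15
  E5 = 20 * 15 = 300

After the edit, cleaning proceeds:
  D2: a read changed (F7 -2->-8) — executes, giving -8.
  E1: a read changed (F7 -2->-8) — executes, giving -8.
  B2: a read changed (E1 -5->-8) — executes, giving 17.
  F2: a read changed (B2 20->17) — executes, giving 17.
  C6: a read changed (D2 -5->-8; F2 20->17) — executes, giving 9.
  E5: a read changed (B2 20->17; C6 15->9) — executes, giving 153.

Demanding E5 again yields 153.
6 formula cells run: B2, C6, D2, E1, E5, F2.
The nodes whose values change: B2, C6, D2, E1, E5, F2, F7.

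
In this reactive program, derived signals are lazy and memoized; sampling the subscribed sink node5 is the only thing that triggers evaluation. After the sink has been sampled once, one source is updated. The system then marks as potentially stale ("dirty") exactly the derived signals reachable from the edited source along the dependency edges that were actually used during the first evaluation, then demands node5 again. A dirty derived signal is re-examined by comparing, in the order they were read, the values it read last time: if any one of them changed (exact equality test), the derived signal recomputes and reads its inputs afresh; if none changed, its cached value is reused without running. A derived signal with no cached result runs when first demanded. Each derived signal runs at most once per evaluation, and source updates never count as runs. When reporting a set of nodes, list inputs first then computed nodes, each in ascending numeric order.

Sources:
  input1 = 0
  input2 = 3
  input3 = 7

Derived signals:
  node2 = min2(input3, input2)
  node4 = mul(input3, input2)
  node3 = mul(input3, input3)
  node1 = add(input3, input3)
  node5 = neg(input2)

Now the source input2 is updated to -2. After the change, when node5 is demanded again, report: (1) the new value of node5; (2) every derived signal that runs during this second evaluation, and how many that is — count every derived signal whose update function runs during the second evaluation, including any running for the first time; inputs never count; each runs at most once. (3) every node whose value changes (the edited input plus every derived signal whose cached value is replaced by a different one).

Demanding node5 again yields 2.
1 derived signals run: node5.
The nodes whose values change: input2, node5.

First demand of the output computes:
  node5 = neg(3) = -3

After the edit, cleaning proceeds:
  node5: a read changed (input2 3->-2) — executes, giving 2.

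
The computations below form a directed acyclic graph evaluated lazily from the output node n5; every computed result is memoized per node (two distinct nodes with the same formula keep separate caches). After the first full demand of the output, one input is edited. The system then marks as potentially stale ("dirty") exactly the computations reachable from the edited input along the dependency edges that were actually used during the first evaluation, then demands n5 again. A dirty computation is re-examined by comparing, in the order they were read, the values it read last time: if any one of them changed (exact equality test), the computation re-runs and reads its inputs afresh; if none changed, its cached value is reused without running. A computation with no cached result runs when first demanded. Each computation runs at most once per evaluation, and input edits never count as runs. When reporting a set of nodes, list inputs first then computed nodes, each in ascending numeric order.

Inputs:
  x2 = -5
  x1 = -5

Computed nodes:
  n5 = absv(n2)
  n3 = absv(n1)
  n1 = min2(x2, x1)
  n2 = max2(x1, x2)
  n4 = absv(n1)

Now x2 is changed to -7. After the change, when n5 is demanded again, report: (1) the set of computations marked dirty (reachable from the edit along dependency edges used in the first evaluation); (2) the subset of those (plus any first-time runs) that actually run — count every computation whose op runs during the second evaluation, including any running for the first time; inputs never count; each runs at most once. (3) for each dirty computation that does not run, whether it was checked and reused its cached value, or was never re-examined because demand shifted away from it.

First demand of the output computes:
  n2 = max2(-5, -5) = -5
  n5 = absv(-5) = 5

After the edit, cleaning proceeds:
  n2: a read changed (x2 -5->-7) — executes, giving -5 — identical to its old value.
  n5: dirty, but its reads are unchanged (n2 unchanged); cached 5 stands.

Note the absorption at n2: it re-runs yet its value is the same, leaving the output's value untouched.

The edit dirties: n2, n5.
1 computations run: n2.
Cache hits after checking: n5.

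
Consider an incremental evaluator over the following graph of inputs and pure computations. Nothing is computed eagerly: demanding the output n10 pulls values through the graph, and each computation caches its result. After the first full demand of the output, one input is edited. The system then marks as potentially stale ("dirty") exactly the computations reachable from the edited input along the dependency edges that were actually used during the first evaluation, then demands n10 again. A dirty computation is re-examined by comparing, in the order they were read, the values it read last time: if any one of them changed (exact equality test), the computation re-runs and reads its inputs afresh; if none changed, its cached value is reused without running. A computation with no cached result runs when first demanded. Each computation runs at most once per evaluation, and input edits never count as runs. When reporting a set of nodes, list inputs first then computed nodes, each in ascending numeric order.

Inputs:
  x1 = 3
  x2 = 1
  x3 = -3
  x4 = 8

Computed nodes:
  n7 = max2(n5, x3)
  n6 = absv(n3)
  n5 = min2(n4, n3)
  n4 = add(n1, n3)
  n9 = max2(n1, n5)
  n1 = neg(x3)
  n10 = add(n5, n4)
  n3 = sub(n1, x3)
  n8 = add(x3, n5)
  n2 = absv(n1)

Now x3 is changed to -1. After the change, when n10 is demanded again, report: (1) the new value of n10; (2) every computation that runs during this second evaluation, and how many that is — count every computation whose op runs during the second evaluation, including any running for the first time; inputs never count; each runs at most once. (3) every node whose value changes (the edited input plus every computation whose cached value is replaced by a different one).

Initial pass — values computed on the first demand:
  n1 = neg(-3) = 3
  n3 = sub(3, -3) = 6
  n4 = add(3, 6) = 9
  n5 = min2(9, 6) = 6
  n10 = add(6, 9) = 15

Second demand — change propagation:
  n1: re-runs because x3 -3->-1; new result 1.
  n3: re-runs because n1 3->1; x3 -3->-1; new result 2.
  n4: re-runs because n1 3->1; n3 6->2; new result 3.
  n5: re-runs because n4 9->3; n3 6->2; new result 2.
  n10: re-runs because n5 6->2; n4 9->3; new result 5.

n10 now evaluates to 5.
Run set: n1, n3, n4, n5, n10 (5 run).
Changed values: x3, n1, n3, n4, n5, n10.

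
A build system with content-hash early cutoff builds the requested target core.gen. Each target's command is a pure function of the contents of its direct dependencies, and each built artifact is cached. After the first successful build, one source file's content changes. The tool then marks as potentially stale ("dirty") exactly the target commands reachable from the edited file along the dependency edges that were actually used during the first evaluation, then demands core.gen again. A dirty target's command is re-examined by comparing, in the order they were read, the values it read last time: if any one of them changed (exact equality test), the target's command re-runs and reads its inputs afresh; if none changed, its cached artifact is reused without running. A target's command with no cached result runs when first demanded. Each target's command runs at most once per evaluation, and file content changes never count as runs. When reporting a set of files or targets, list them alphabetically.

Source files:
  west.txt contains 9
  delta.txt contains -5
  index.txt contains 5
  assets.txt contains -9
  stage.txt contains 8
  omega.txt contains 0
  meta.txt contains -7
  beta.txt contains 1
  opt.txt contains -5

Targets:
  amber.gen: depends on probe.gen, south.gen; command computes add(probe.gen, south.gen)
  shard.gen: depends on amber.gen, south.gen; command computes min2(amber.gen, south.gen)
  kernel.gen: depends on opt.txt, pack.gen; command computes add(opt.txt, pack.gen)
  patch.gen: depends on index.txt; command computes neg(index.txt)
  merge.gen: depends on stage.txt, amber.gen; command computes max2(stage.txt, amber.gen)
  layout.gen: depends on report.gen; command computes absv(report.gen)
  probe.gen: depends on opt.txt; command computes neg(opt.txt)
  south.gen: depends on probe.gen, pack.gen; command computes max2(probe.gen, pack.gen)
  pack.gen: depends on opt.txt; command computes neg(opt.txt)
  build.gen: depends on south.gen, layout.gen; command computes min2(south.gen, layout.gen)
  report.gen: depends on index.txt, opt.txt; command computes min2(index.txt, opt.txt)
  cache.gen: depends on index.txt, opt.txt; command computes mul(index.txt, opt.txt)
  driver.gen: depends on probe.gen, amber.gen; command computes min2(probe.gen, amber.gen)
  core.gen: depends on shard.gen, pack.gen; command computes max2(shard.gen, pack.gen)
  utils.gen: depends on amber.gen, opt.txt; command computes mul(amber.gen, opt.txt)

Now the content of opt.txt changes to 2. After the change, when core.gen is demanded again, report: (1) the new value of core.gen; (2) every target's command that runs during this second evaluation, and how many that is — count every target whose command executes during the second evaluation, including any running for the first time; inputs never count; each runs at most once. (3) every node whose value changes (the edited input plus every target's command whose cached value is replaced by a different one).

New value of core.gen: -2.
Target commands that run: amber.gen, core.gen, pack.gen, probe.gen, shard.gen, south.gen — 6 in total.
Values that change: amber.gen, core.gen, opt.txt, pack.gen, probe.gen, shard.gen, south.gen.

First evaluation (everything demanded from the output):
  pack.gen = neg(-5) = 5
  probe.gen = neg(-5) = 5
  south.gen = max2(5, 5) = 5
  amber.gen = add(5, 5) = 10
  shard.gen = min2(10, 5) = 5
  core.gen = max2(5, 5) = 5

Propagation after the edit:
  pack.gen: runs — opt.txt -5->2; result -2.
  probe.gen: runs — opt.txt -5->2; result -2.
  south.gen: runs — probe.gen 5->-2; pack.gen 5->-2; result -2.
  amber.gen: runs — probe.gen 5->-2; south.gen 5->-2; result -4.
  shard.gen: runs — amber.gen 10->-4; south.gen 5->-2; result -4.
  core.gen: runs — shard.gen 5->-4; pack.gen 5->-2; result -2.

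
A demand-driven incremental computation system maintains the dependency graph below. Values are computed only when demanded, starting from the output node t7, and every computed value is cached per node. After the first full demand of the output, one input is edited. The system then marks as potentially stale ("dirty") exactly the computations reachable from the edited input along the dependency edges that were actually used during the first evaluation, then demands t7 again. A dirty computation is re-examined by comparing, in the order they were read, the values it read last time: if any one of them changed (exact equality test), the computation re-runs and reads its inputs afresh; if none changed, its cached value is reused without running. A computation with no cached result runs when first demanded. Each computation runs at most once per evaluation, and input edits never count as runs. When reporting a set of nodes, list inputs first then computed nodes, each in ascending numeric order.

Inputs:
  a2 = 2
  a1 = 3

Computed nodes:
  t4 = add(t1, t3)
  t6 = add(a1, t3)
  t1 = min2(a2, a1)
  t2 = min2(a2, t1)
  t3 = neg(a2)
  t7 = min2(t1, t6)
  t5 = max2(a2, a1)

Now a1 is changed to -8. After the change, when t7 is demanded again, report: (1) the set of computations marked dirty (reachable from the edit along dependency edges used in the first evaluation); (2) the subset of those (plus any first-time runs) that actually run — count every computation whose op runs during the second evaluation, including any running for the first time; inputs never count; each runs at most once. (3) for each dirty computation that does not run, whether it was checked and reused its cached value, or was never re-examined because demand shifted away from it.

First evaluation (everything demanded from the output):
  t1 = min2(2, 3) = 2
  t3 = neg(2) = -2
  t6 = add(3, -2) = 1
  t7 = min2(2, 1) = 1

Propagation after the edit:
  t1: runs — a1 3->-8; result -8.
  t6: runs — a1 3->-8; result -10.
  t7: runs — t1 2->-8; t6 1->-10; result -10.

Marked dirty: t1, t6, t7.
Computations that run: t1, t6, t7 — 3 in total.
Every dirty computation ran.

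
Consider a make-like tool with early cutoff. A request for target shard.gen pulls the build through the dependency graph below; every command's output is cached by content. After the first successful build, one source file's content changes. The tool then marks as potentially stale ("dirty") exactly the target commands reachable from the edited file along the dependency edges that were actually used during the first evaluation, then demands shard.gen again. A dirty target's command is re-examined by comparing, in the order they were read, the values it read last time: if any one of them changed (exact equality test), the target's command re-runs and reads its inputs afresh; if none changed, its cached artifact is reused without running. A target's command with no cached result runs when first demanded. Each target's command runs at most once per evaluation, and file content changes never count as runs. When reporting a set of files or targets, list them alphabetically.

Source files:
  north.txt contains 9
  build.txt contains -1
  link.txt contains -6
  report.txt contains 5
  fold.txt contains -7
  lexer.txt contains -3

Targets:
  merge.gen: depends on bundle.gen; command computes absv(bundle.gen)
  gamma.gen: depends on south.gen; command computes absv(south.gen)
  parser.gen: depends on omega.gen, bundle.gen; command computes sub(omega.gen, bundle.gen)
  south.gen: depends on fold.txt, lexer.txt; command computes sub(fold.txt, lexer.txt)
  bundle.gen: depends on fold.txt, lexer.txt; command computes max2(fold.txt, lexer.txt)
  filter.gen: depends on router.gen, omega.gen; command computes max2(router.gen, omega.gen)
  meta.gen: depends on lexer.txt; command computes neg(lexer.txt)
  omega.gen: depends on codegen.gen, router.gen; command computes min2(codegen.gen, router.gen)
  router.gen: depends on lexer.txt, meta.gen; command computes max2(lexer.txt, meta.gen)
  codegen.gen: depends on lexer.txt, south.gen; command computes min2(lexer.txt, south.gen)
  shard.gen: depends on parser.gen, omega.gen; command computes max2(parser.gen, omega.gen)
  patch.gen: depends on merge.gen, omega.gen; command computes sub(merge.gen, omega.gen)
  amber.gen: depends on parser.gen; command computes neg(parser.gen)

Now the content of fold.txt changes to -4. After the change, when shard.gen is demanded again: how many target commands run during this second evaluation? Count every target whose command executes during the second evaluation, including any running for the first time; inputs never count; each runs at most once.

6 target commands run: bundle.gen, codegen.gen, omega.gen, parser.gen, shard.gen, south.gen.

First demand of the output computes:
  bundle.gen = max2(-7, -3) = -3
  meta.gen = neg(-3) = 3
  router.gen = max2(-3, 3) = 3
  south.gen = sub(-7, -3) = -4
  codegen.gen = min2(-3, -4) = -4
  omega.gen = min2(-4, 3) = -4
  parser.gen = sub(-4, -3) = -1
  shard.gen = max2(-1, -4) = -1

After the edit, cleaning proceeds:
  bundle.gen: a read changed (fold.txt -7->-4) — executes, giving -3 — identical to its old value.
  south.gen: a read changed (fold.txt -7->-4) — executes, giving -1.
  codegen.gen: a read changed (south.gen -4->-1) — executes, giving -3.
  omega.gen: a read changed (codegen.gen -4->-3) — executes, giving -3.
  parser.gen: a read changed (omega.gen -4->-3) — executes, giving 0.
  shard.gen: a read changed (parser.gen -1->0; omega.gen -4->-3) — executes, giving 0.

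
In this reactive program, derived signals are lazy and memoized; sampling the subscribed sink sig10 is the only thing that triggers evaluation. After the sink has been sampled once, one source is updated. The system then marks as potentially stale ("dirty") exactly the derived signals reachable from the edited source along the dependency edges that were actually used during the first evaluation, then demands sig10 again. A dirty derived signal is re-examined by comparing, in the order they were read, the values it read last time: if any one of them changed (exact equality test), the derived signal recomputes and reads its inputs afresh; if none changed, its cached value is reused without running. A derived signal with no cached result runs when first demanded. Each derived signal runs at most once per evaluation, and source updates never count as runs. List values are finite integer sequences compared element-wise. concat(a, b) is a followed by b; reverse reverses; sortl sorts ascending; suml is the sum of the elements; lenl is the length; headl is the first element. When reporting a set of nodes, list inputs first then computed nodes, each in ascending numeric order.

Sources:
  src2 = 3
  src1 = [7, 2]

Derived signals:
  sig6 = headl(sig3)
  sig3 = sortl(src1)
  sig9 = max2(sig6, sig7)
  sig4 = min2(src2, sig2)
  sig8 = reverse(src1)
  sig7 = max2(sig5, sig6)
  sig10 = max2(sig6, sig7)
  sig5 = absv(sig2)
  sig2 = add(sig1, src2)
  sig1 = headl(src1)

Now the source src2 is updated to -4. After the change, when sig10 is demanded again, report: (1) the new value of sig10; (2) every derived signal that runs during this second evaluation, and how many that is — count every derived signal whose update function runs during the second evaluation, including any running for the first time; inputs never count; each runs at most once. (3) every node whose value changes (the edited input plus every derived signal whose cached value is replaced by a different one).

First demand of the output computes:
  sig1 = headl([7, 2]) = 7
  sig2 = add(7, 3) = 10
  sig3 = sortl([7, 2]) = [2, 7]
  sig5 = absv(10) = 10
  sig6 = headl([2, 7]) = 2
  sig7 = max2(10, 2) = 10
  sig10 = max2(2, 10) = 10

After the edit, cleaning proceeds:
  sig2: a read changed (src2 3->-4) — executes, giving 3.
  sig5: a read changed (sig2 10->3) — executes, giving 3.
  sig7: a read changed (sig5 10->3) — executes, giving 3.
  sig10: a read changed (sig7 10->3) — executes, giving 3.

Demanding sig10 again yields 3.
4 derived signals run: sig2, sig5, sig7, sig10.
The nodes whose values change: src2, sig2, sig5, sig7, sig10.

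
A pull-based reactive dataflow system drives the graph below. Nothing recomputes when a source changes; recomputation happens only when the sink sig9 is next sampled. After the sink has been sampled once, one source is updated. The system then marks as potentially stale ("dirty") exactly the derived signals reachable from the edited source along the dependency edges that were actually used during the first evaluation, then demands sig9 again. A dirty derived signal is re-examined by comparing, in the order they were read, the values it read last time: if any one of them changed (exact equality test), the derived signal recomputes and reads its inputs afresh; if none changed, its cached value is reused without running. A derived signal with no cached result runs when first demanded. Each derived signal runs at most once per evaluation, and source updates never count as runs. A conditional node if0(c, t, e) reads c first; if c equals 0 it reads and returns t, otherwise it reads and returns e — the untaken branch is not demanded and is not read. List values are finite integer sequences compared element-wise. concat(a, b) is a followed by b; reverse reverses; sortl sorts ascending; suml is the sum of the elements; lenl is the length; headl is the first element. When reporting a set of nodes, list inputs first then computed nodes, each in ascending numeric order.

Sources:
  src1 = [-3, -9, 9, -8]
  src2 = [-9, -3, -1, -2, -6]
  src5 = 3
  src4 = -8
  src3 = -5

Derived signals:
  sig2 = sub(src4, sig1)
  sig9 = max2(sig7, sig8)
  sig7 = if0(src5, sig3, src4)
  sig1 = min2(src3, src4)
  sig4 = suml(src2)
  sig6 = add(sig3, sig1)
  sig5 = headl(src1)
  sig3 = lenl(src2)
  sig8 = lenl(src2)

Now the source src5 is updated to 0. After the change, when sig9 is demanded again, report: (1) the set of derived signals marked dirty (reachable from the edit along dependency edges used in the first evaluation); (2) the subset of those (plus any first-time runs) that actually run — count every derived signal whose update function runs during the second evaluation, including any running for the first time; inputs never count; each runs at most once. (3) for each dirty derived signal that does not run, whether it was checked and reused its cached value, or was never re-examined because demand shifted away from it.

First evaluation (everything demanded from the output):
  sig7 = if0(src5=3 -> else branch src4) = -8
  sig8 = lenl([-9, -3, -1, -2, -6]) = 5
  sig9 = max2(-8, 5) = 5

Propagation after the edit:
  sig3: demanded for the first time — runs, produces 5.
  sig7: runs — src5 3->0; result 5.
  sig9: runs — sig7 -8->5; result 5 (same value as before).

Key observation: a condition flipped, so demand reaches new nodes — sig3 runs for the first time.

Marked dirty: sig7, sig9.
Derived signals that run: sig3, sig7, sig9 — 3 in total.
Every dirty derived signal ran.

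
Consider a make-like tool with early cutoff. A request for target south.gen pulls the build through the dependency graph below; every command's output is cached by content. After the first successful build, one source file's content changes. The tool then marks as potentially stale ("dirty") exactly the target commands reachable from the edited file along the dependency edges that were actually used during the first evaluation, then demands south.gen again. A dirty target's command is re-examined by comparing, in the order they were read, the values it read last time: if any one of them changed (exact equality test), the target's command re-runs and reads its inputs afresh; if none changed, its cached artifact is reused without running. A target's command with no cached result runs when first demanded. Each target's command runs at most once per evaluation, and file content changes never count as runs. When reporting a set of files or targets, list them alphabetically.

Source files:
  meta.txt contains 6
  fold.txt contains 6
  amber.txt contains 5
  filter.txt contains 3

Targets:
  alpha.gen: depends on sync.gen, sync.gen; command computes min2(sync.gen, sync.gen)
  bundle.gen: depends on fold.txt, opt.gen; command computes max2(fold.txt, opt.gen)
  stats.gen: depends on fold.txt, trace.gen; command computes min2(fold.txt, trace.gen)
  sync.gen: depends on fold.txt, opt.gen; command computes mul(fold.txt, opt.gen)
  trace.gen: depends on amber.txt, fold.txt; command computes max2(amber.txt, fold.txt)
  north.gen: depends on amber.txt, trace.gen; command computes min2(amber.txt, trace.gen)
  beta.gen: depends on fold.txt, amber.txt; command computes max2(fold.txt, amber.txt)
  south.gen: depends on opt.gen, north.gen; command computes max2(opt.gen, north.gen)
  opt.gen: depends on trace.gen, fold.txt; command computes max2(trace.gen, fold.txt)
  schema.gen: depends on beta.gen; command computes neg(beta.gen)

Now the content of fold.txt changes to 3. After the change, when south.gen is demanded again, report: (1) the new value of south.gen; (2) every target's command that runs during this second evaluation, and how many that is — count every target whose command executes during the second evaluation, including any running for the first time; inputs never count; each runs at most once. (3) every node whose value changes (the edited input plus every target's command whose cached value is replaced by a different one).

First demand of the output computes:
  trace.gen = max2(5, 6) = 6
  north.gen = min2(5, 6) = 5
  opt.gen = max2(6, 6) = 6
  south.gen = max2(6, 5) = 6

After the edit, cleaning proceeds:
  trace.gen: a read changed (fold.txt 6->3) — executes, giving 5.
  north.gen: a read changed (trace.gen 6->5) — executes, giving 5 — identical to its old value.
  opt.gen: a read changed (trace.gen 6->5; fold.txt 6->3) — executes, giving 5.
  south.gen: a read changed (opt.gen 6->5) — executes, giving 5.

Demanding south.gen again yields 5.
4 target commands run: north.gen, opt.gen, south.gen, trace.gen.
The nodes whose values change: fold.txt, opt.gen, south.gen, trace.gen.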